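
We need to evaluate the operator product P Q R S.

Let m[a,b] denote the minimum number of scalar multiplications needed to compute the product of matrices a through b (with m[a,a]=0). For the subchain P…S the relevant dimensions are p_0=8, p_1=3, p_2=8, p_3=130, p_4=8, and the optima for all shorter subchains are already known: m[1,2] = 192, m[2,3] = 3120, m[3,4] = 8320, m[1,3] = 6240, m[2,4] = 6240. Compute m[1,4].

m[1,4] = min over k∈[1,3] of m[1,k]+m[k+1,4]+p_{0}·p_k·p_{4}.
k=1: 0 + 6240 + 8·3·8 = 6432; k=2: 192 + 8320 + 8·8·8 = 9024; k=3: 6240 + 0 + 8·130·8 = 14560.
Minimum: 6432 at k=1.

6432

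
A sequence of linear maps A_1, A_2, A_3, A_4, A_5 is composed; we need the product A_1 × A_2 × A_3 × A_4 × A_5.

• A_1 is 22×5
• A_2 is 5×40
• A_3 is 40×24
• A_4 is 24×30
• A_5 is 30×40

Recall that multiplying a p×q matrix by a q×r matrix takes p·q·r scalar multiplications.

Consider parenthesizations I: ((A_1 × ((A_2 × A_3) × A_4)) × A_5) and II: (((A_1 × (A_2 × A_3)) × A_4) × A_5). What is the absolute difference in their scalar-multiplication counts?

11580

Order I = ((A_1 × ((A_2 × A_3) × A_4)) × A_5): (A_2 × A_3): 5×40 by 40×24 → 5×24, cost 5·40·24 = 4800; ((A_2 × A_3) × A_4): 5×24 by 24×30 → 5×30, cost 5·24·30 = 3600; cumulative 8400; (A_1 × ((A_2 × A_3) × A_4)): 22×5 by 5×30 → 22×30, cost 22·5·30 = 3300; cumulative 11700; ((A_1 × ((A_2 × A_3) × A_4)) × A_5): 22×30 by 30×40 → 22×40, cost 22·30·40 = 26400; cumulative 38100. Total 38100.
Order II = (((A_1 × (A_2 × A_3)) × A_4) × A_5): (A_2 × A_3): 5×40 by 40×24 → 5×24, cost 5·40·24 = 4800; (A_1 × (A_2 × A_3)): 22×5 by 5×24 → 22×24, cost 22·5·24 = 2640; cumulative 7440; ((A_1 × (A_2 × A_3)) × A_4): 22×24 by 24×30 → 22×30, cost 22·24·30 = 15840; cumulative 23280; (((A_1 × (A_2 × A_3)) × A_4) × A_5): 22×30 by 30×40 → 22×40, cost 22·30·40 = 26400; cumulative 49680. Total 49680.
Difference: |38100 − 49680| = 11580.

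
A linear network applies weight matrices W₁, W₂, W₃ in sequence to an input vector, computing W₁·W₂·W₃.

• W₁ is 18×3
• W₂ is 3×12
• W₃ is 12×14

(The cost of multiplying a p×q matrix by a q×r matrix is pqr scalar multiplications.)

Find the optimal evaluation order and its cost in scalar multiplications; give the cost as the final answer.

(W₁·(W₂·W₃)): cost 1260.
((W₁·W₂)·W₃): cost 3672.
Optimal: (W₁·(W₂·W₃)) with cost 1260.

1260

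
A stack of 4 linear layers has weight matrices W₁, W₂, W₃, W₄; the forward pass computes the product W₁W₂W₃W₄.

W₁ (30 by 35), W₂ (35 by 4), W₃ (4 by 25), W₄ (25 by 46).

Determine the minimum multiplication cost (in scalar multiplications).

14320

Adjacent pairs: W₁W₂ = 30·35·4 = 4200; W₂W₃ = 35·4·25 = 3500; W₃W₄ = 4·25·46 = 4600.
Length 3: W₁..W₃: k=1: 0+3500+30·35·25=29750; k=2: 4200+0+30·4·25=7200 → min 7200 | W₂..W₄: k=2: 0+4600+35·4·46=11040; k=3: 3500+0+35·25·46=43750 → min 11040.
Length 4: W₁..W₄: k=1: 0+11040+30·35·46=59340; k=2: 4200+4600+30·4·46=14320; k=3: 7200+0+30·25·46=41700 → min 14320.
Optimal order: ((W₁W₂)(W₃W₄)) with cost 14320.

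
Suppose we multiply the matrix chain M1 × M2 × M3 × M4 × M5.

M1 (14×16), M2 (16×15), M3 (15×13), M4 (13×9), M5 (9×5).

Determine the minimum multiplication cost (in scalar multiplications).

Adjacent pairs: M1M2 = 14·16·15 = 3360; M2M3 = 16·15·13 = 3120; M3M4 = 15·13·9 = 1755; M4M5 = 13·9·5 = 585.
Length 3: M1..M3: k=1: 0+3120+14·16·13=6032; k=2: 3360+0+14·15·13=6090 → min 6032 | M2..M4: k=2: 0+1755+16·15·9=3915; k=3: 3120+0+16·13·9=4992 → min 3915 | M3..M5: k=3: 0+585+15·13·5=1560; k=4: 1755+0+15·9·5=2430 → min 1560.
Length 4: M1..M4: k=1: 0+3915+14·16·9=5931; k=2: 3360+1755+14·15·9=7005; k=3: 6032+0+14·13·9=7670 → min 5931 | M2..M5: k=2: 0+1560+16·15·5=2760; k=3: 3120+585+16·13·5=4745; k=4: 3915+0+16·9·5=4635 → min 2760.
Length 5: M1..M5: k=1: 0+2760+14·16·5=3880; k=2: 3360+1560+14·15·5=5970; k=3: 6032+585+14·13·5=7527; k=4: 5931+0+14·9·5=6561 → min 3880.
Optimal order: (M1 × (M2 × (M3 × (M4 × M5)))) with cost 3880.

3880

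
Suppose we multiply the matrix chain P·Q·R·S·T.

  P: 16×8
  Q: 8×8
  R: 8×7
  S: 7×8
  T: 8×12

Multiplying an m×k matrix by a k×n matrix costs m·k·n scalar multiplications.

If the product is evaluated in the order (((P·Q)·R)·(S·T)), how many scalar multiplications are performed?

(P·Q): 16×8 by 8×8 → 16×8, cost 16·8·8 = 1024
((P·Q)·R): 16×8 by 8×7 → 16×7, cost 16·8·7 = 896; cumulative 1920
(S·T): 7×8 by 8×12 → 7×12, cost 7·8·12 = 672
(((P·Q)·R)·(S·T)): 16×7 by 7×12 → 16×12, cost 16·7·12 = 1344; cumulative 3936
Total: 3936 scalar multiplications.

3936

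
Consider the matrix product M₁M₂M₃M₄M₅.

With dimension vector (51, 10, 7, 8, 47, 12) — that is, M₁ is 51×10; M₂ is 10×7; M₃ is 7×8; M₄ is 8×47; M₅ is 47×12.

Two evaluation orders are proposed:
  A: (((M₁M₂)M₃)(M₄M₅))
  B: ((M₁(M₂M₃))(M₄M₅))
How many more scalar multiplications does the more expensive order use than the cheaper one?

Order A = (((M₁M₂)M₃)(M₄M₅)): (M₁M₂): 51×10 by 10×7 → 51×7, cost 51·10·7 = 3570; ((M₁M₂)M₃): 51×7 by 7×8 → 51×8, cost 51·7·8 = 2856; cumulative 6426; (M₄M₅): 8×47 by 47×12 → 8×12, cost 8·47·12 = 4512; (((M₁M₂)M₃)(M₄M₅)): 51×8 by 8×12 → 51×12, cost 51·8·12 = 4896; cumulative 15834. Total 15834.
Order B = ((M₁(M₂M₃))(M₄M₅)): (M₂M₃): 10×7 by 7×8 → 10×8, cost 10·7·8 = 560; (M₁(M₂M₃)): 51×10 by 10×8 → 51×8, cost 51·10·8 = 4080; cumulative 4640; (M₄M₅): 8×47 by 47×12 → 8×12, cost 8·47·12 = 4512; ((M₁(M₂M₃))(M₄M₅)): 51×8 by 8×12 → 51×12, cost 51·8·12 = 4896; cumulative 14048. Total 14048.
Difference: |15834 − 14048| = 1786.

1786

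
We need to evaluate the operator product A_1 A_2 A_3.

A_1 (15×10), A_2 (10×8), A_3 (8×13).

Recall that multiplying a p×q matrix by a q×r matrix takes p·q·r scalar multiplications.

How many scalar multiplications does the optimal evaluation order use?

Order (A_1 (A_2 A_3)): (A_2 A_3): 10×8 by 8×13 → 10×13, cost 10·8·13 = 1040; (A_1 (A_2 A_3)): 15×10 by 10×13 → 15×13, cost 15·10·13 = 1950; cumulative 2990. Total 2990.
Order ((A_1 A_2) A_3): (A_1 A_2): 15×10 by 10×8 → 15×8, cost 15·10·8 = 1200; ((A_1 A_2) A_3): 15×8 by 8×13 → 15×13, cost 15·8·13 = 1560; cumulative 2760. Total 2760.
Minimum: 2760.

2760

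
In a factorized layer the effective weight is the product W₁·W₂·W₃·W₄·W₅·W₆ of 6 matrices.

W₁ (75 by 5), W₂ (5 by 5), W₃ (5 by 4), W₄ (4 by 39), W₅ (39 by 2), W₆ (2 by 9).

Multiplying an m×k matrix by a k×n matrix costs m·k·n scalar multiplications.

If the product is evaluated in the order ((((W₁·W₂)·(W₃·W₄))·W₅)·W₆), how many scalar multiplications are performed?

(W₁·W₂): 75×5 by 5×5 → 75×5, cost 75·5·5 = 1875
(W₃·W₄): 5×4 by 4×39 → 5×39, cost 5·4·39 = 780
((W₁·W₂)·(W₃·W₄)): 75×5 by 5×39 → 75×39, cost 75·5·39 = 14625; cumulative 17280
(((W₁·W₂)·(W₃·W₄))·W₅): 75×39 by 39×2 → 75×2, cost 75·39·2 = 5850; cumulative 23130
((((W₁·W₂)·(W₃·W₄))·W₅)·W₆): 75×2 by 2×9 → 75×9, cost 75·2·9 = 1350; cumulative 24480
Total: 24480 scalar multiplications.

24480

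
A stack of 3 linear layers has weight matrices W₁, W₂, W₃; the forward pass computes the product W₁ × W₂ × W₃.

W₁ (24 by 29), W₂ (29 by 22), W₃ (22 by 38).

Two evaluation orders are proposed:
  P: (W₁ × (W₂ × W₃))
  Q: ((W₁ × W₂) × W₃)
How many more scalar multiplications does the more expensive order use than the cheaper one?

Order P = (W₁ × (W₂ × W₃)): (W₂ × W₃): 29×22 by 22×38 → 29×38, cost 29·22·38 = 24244; (W₁ × (W₂ × W₃)): 24×29 by 29×38 → 24×38, cost 24·29·38 = 26448; cumulative 50692. Total 50692.
Order Q = ((W₁ × W₂) × W₃): (W₁ × W₂): 24×29 by 29×22 → 24×22, cost 24·29·22 = 15312; ((W₁ × W₂) × W₃): 24×22 by 22×38 → 24×38, cost 24·22·38 = 20064; cumulative 35376. Total 35376.
Difference: |50692 − 35376| = 15316.

15316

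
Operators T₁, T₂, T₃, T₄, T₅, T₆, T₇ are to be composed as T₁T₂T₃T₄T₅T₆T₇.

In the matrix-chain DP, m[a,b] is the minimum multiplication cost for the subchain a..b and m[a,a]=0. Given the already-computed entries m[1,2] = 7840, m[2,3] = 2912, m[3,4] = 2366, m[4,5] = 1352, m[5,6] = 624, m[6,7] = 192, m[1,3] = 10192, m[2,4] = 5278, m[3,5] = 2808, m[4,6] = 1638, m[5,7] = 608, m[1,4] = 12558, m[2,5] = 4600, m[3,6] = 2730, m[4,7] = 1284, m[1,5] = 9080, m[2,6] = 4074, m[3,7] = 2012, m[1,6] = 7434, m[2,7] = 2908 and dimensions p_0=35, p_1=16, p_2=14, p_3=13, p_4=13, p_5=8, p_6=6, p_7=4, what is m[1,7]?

5148

m[1,7] = min over k∈[1,6] of m[1,k]+m[k+1,7]+p_{0}·p_k·p_{7}.
k=1: 0 + 2908 + 35·16·4 = 5148; k=2: 7840 + 2012 + 35·14·4 = 11812; k=3: 10192 + 1284 + 35·13·4 = 13296; k=4: 12558 + 608 + 35·13·4 = 14986; k=5: 9080 + 192 + 35·8·4 = 10392; k=6: 7434 + 0 + 35·6·4 = 8274.
Minimum: 5148 at k=1.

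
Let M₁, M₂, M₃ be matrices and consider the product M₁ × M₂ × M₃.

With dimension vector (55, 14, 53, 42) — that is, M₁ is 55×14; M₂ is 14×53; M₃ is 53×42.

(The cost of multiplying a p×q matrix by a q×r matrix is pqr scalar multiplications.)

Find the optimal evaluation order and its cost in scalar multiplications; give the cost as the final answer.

(M₁ × (M₂ × M₃)): cost 63504.
((M₁ × M₂) × M₃): cost 163240.
Optimal: (M₁ × (M₂ × M₃)) with cost 63504.

63504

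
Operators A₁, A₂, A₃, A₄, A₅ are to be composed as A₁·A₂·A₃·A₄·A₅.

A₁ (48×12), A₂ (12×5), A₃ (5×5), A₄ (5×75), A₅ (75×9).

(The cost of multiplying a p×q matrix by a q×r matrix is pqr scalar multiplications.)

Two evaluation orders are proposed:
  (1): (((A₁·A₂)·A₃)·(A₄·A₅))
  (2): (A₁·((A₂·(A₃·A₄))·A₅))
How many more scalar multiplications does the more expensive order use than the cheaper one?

Order (1) = (((A₁·A₂)·A₃)·(A₄·A₅)): (A₁·A₂): 48×12 by 12×5 → 48×5, cost 48·12·5 = 2880; ((A₁·A₂)·A₃): 48×5 by 5×5 → 48×5, cost 48·5·5 = 1200; cumulative 4080; (A₄·A₅): 5×75 by 75×9 → 5×9, cost 5·75·9 = 3375; (((A₁·A₂)·A₃)·(A₄·A₅)): 48×5 by 5×9 → 48×9, cost 48·5·9 = 2160; cumulative 9615. Total 9615.
Order (2) = (A₁·((A₂·(A₃·A₄))·A₅)): (A₃·A₄): 5×5 by 5×75 → 5×75, cost 5·5·75 = 1875; (A₂·(A₃·A₄)): 12×5 by 5×75 → 12×75, cost 12·5·75 = 4500; cumulative 6375; ((A₂·(A₃·A₄))·A₅): 12×75 by 75×9 → 12×9, cost 12·75·9 = 8100; cumulative 14475; (A₁·((A₂·(A₃·A₄))·A₅)): 48×12 by 12×9 → 48×9, cost 48·12·9 = 5184; cumulative 19659. Total 19659.
Difference: |9615 − 19659| = 10044.

10044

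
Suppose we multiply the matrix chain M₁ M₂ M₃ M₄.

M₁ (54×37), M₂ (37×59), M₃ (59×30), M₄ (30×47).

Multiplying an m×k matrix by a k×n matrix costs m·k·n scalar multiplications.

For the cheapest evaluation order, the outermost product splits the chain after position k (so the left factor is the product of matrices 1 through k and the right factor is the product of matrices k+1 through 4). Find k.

Adjacent pairs: M₁M₂ = 54·37·59 = 117882; M₂M₃ = 37·59·30 = 65490; M₃M₄ = 59·30·47 = 83190.
Length 3: M₁..M₃: k=1: 0+65490+54·37·30=125430; k=2: 117882+0+54·59·30=213462 → min 125430 | M₂..M₄: k=2: 0+83190+37·59·47=185791; k=3: 65490+0+37·30·47=117660 → min 117660.
Top-level splits: k=1: (M₁..M₁)·(M₂..M₄) → 0+117660+54·37·47 = 211566; k=2: (M₁..M₂)·(M₃..M₄) → 117882+83190+54·59·47 = 350814; k=3: (M₁..M₃)·(M₄..M₄) → 125430+0+54·30·47 = 201570.
Best split is after M₃, i.e. k = 3.

3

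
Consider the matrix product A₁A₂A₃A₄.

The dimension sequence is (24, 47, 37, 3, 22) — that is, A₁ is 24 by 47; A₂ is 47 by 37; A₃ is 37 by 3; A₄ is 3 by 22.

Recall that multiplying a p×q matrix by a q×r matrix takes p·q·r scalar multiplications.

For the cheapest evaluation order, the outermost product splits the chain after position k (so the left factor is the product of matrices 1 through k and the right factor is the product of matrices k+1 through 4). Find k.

Adjacent pairs: A₁A₂ = 24·47·37 = 41736; A₂A₃ = 47·37·3 = 5217; A₃A₄ = 37·3·22 = 2442.
Length 3: A₁..A₃: k=1: 0+5217+24·47·3=8601; k=2: 41736+0+24·37·3=44400 → min 8601 | A₂..A₄: k=2: 0+2442+47·37·22=40700; k=3: 5217+0+47·3·22=8319 → min 8319.
Top-level splits: k=1: (A₁..A₁)·(A₂..A₄) → 0+8319+24·47·22 = 33135; k=2: (A₁..A₂)·(A₃..A₄) → 41736+2442+24·37·22 = 63714; k=3: (A₁..A₃)·(A₄..A₄) → 8601+0+24·3·22 = 10185.
Best split is after A₃, i.e. k = 3.

3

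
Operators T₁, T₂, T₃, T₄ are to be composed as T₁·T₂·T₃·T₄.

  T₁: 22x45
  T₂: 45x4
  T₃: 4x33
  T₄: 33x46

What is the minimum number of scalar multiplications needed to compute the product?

Adjacent pairs: T₁T₂ = 22·45·4 = 3960; T₂T₃ = 45·4·33 = 5940; T₃T₄ = 4·33·46 = 6072.
Length 3: T₁..T₃: k=1: 0+5940+22·45·33=38610; k=2: 3960+0+22·4·33=6864 → min 6864 | T₂..T₄: k=2: 0+6072+45·4·46=14352; k=3: 5940+0+45·33·46=74250 → min 14352.
Length 4: T₁..T₄: k=1: 0+14352+22·45·46=59892; k=2: 3960+6072+22·4·46=14080; k=3: 6864+0+22·33·46=40260 → min 14080.
Optimal order: ((T₁·T₂)·(T₃·T₄)) with cost 14080.

14080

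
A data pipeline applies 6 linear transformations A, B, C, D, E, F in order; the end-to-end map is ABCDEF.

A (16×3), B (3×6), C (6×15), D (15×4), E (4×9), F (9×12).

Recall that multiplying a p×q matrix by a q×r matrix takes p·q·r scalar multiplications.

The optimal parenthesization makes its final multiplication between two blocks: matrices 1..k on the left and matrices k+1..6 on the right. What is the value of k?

Adjacent pairs: AB = 16·3·6 = 288; BC = 3·6·15 = 270; CD = 6·15·4 = 360; DE = 15·4·9 = 540; EF = 4·9·12 = 432.
Length 3: A..C: k=1: 0+270+16·3·15=990; k=2: 288+0+16·6·15=1728 → min 990 | B..D: k=2: 0+360+3·6·4=432; k=3: 270+0+3·15·4=450 → min 432 | C..E: k=3: 0+540+6·15·9=1350; k=4: 360+0+6·4·9=576 → min 576 | D..F: k=4: 0+432+15·4·12=1152; k=5: 540+0+15·9·12=2160 → min 1152.
Length 4: A..D: k=1: 0+432+16·3·4=624; k=2: 288+360+16·6·4=1032; k=3: 990+0+16·15·4=1950 → min 624 | B..E: k=2: 0+576+3·6·9=738; k=3: 270+540+3·15·9=1215; k=4: 432+0+3·4·9=540 → min 540 | C..F: k=3: 0+1152+6·15·12=2232; k=4: 360+432+6·4·12=1080; k=5: 576+0+6·9·12=1224 → min 1080.
Length 5: A..E: k=1: 0+540+16·3·9=972; k=2: 288+576+16·6·9=1728; k=3: 990+540+16·15·9=3690; k=4: 624+0+16·4·9=1200 → min 972 | B..F: k=2: 0+1080+3·6·12=1296; k=3: 270+1152+3·15·12=1962; k=4: 432+432+3·4·12=1008; k=5: 540+0+3·9·12=864 → min 864.
Top-level splits: k=1: (A..A)·(B..F) → 0+864+16·3·12 = 1440; k=2: (A..B)·(C..F) → 288+1080+16·6·12 = 2520; k=3: (A..C)·(D..F) → 990+1152+16·15·12 = 5022; k=4: (A..D)·(E..F) → 624+432+16·4·12 = 1824; k=5: (A..E)·(F..F) → 972+0+16·9·12 = 2700.
Best split is after A, i.e. k = 1.

1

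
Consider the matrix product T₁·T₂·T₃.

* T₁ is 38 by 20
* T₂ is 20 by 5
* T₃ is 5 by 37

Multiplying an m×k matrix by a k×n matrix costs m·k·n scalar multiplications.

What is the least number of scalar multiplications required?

Order (T₁·(T₂·T₃)): (T₂·T₃): 20×5 by 5×37 → 20×37, cost 20·5·37 = 3700; (T₁·(T₂·T₃)): 38×20 by 20×37 → 38×37, cost 38·20·37 = 28120; cumulative 31820. Total 31820.
Order ((T₁·T₂)·T₃): (T₁·T₂): 38×20 by 20×5 → 38×5, cost 38·20·5 = 3800; ((T₁·T₂)·T₃): 38×5 by 5×37 → 38×37, cost 38·5·37 = 7030; cumulative 10830. Total 10830.
Minimum: 10830.

10830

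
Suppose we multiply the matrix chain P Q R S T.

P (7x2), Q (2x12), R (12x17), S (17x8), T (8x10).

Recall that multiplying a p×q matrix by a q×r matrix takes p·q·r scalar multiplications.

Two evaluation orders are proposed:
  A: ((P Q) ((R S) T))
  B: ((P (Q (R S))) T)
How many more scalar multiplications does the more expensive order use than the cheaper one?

Order A = ((P Q) ((R S) T)): (P Q): 7×2 by 2×12 → 7×12, cost 7·2·12 = 168; (R S): 12×17 by 17×8 → 12×8, cost 12·17·8 = 1632; ((R S) T): 12×8 by 8×10 → 12×10, cost 12·8·10 = 960; cumulative 2592; ((P Q) ((R S) T)): 7×12 by 12×10 → 7×10, cost 7·12·10 = 840; cumulative 3600. Total 3600.
Order B = ((P (Q (R S))) T): (R S): 12×17 by 17×8 → 12×8, cost 12·17·8 = 1632; (Q (R S)): 2×12 by 12×8 → 2×8, cost 2·12·8 = 192; cumulative 1824; (P (Q (R S))): 7×2 by 2×8 → 7×8, cost 7·2·8 = 112; cumulative 1936; ((P (Q (R S))) T): 7×8 by 8×10 → 7×10, cost 7·8·10 = 560; cumulative 2496. Total 2496.
Difference: |3600 − 2496| = 1104.

1104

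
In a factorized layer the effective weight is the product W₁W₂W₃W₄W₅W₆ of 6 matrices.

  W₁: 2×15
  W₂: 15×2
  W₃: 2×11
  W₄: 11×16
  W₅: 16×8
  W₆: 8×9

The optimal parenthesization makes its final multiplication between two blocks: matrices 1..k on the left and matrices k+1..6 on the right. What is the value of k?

5

Adjacent pairs: W₁W₂ = 2·15·2 = 60; W₂W₃ = 15·2·11 = 330; W₃W₄ = 2·11·16 = 352; W₄W₅ = 11·16·8 = 1408; W₅W₆ = 16·8·9 = 1152.
Length 3: W₁..W₃: k=1: 0+330+2·15·11=660; k=2: 60+0+2·2·11=104 → min 104 | W₂..W₄: k=2: 0+352+15·2·16=832; k=3: 330+0+15·11·16=2970 → min 832 | W₃..W₅: k=3: 0+1408+2·11·8=1584; k=4: 352+0+2·16·8=608 → min 608 | W₄..W₆: k=4: 0+1152+11·16·9=2736; k=5: 1408+0+11·8·9=2200 → min 2200.
Length 4: W₁..W₄: k=1: 0+832+2·15·16=1312; k=2: 60+352+2·2·16=476; k=3: 104+0+2·11·16=456 → min 456 | W₂..W₅: k=2: 0+608+15·2·8=848; k=3: 330+1408+15·11·8=3058; k=4: 832+0+15·16·8=2752 → min 848 | W₃..W₆: k=3: 0+2200+2·11·9=2398; k=4: 352+1152+2·16·9=1792; k=5: 608+0+2·8·9=752 → min 752.
Length 5: W₁..W₅: k=1: 0+848+2·15·8=1088; k=2: 60+608+2·2·8=700; k=3: 104+1408+2·11·8=1688; k=4: 456+0+2·16·8=712 → min 700 | W₂..W₆: k=2: 0+752+15·2·9=1022; k=3: 330+2200+15·11·9=4015; k=4: 832+1152+15·16·9=4144; k=5: 848+0+15·8·9=1928 → min 1022.
Top-level splits: k=1: (W₁..W₁)·(W₂..W₆) → 0+1022+2·15·9 = 1292; k=2: (W₁..W₂)·(W₃..W₆) → 60+752+2·2·9 = 848; k=3: (W₁..W₃)·(W₄..W₆) → 104+2200+2·11·9 = 2502; k=4: (W₁..W₄)·(W₅..W₆) → 456+1152+2·16·9 = 1896; k=5: (W₁..W₅)·(W₆..W₆) → 700+0+2·8·9 = 844.
Best split is after W₅, i.e. k = 5.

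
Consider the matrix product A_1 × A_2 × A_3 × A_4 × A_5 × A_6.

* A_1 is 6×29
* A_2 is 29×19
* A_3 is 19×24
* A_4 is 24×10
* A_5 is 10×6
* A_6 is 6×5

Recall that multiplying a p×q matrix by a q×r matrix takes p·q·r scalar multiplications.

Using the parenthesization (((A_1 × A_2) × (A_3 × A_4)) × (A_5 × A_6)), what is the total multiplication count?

(A_1 × A_2): 6×29 by 29×19 → 6×19, cost 6·29·19 = 3306
(A_3 × A_4): 19×24 by 24×10 → 19×10, cost 19·24·10 = 4560
((A_1 × A_2) × (A_3 × A_4)): 6×19 by 19×10 → 6×10, cost 6·19·10 = 1140; cumulative 9006
(A_5 × A_6): 10×6 by 6×5 → 10×5, cost 10·6·5 = 300
(((A_1 × A_2) × (A_3 × A_4)) × (A_5 × A_6)): 6×10 by 10×5 → 6×5, cost 6·10·5 = 300; cumulative 9606
Total: 9606 scalar multiplications.

9606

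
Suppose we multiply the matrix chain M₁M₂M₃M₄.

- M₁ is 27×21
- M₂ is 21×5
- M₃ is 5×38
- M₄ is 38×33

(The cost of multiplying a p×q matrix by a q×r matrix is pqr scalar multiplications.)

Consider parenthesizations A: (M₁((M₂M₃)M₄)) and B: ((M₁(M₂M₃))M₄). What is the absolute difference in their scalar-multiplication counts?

10359

Order A = (M₁((M₂M₃)M₄)): (M₂M₃): 21×5 by 5×38 → 21×38, cost 21·5·38 = 3990; ((M₂M₃)M₄): 21×38 by 38×33 → 21×33, cost 21·38·33 = 26334; cumulative 30324; (M₁((M₂M₃)M₄)): 27×21 by 21×33 → 27×33, cost 27·21·33 = 18711; cumulative 49035. Total 49035.
Order B = ((M₁(M₂M₃))M₄): (M₂M₃): 21×5 by 5×38 → 21×38, cost 21·5·38 = 3990; (M₁(M₂M₃)): 27×21 by 21×38 → 27×38, cost 27·21·38 = 21546; cumulative 25536; ((M₁(M₂M₃))M₄): 27×38 by 38×33 → 27×33, cost 27·38·33 = 33858; cumulative 59394. Total 59394.
Difference: |49035 − 59394| = 10359.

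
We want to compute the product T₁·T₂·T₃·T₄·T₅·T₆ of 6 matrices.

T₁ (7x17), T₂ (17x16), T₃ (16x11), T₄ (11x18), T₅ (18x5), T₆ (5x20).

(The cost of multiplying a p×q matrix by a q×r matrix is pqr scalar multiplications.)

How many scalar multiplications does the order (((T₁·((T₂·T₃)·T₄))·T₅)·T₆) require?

9830

(T₂·T₃): 17×16 by 16×11 → 17×11, cost 17·16·11 = 2992
((T₂·T₃)·T₄): 17×11 by 11×18 → 17×18, cost 17·11·18 = 3366; cumulative 6358
(T₁·((T₂·T₃)·T₄)): 7×17 by 17×18 → 7×18, cost 7·17·18 = 2142; cumulative 8500
((T₁·((T₂·T₃)·T₄))·T₅): 7×18 by 18×5 → 7×5, cost 7·18·5 = 630; cumulative 9130
(((T₁·((T₂·T₃)·T₄))·T₅)·T₆): 7×5 by 5×20 → 7×20, cost 7·5·20 = 700; cumulative 9830
Total: 9830 scalar multiplications.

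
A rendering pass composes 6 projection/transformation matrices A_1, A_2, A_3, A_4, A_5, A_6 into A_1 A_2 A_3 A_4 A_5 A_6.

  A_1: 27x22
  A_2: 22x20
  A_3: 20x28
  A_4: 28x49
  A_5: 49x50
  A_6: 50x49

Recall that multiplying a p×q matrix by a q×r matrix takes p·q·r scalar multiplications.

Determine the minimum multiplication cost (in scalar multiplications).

Adjacent pairs: A_1A_2 = 27·22·20 = 11880; A_2A_3 = 22·20·28 = 12320; A_3A_4 = 20·28·49 = 27440; A_4A_5 = 28·49·50 = 68600; A_5A_6 = 49·50·49 = 120050.
Length 3: A_1..A_3: k=1: 0+12320+27·22·28=28952; k=2: 11880+0+27·20·28=27000 → min 27000 | A_2..A_4: k=2: 0+27440+22·20·49=49000; k=3: 12320+0+22·28·49=42504 → min 42504 | A_3..A_5: k=3: 0+68600+20·28·50=96600; k=4: 27440+0+20·49·50=76440 → min 76440 | A_4..A_6: k=4: 0+120050+28·49·49=187278; k=5: 68600+0+28·50·49=137200 → min 137200.
Length 4: A_1..A_4: k=1: 0+42504+27·22·49=71610; k=2: 11880+27440+27·20·49=65780; k=3: 27000+0+27·28·49=64044 → min 64044 | A_2..A_5: k=2: 0+76440+22·20·50=98440; k=3: 12320+68600+22·28·50=111720; k=4: 42504+0+22·49·50=96404 → min 96404 | A_3..A_6: k=3: 0+137200+20·28·49=164640; k=4: 27440+120050+20·49·49=195510; k=5: 76440+0+20·50·49=125440 → min 125440.
Length 5: A_1..A_5: k=1: 0+96404+27·22·50=126104; k=2: 11880+76440+27·20·50=115320; k=3: 27000+68600+27·28·50=133400; k=4: 64044+0+27·49·50=130194 → min 115320 | A_2..A_6: k=2: 0+125440+22·20·49=147000; k=3: 12320+137200+22·28·49=179704; k=4: 42504+120050+22·49·49=215376; k=5: 96404+0+22·50·49=150304 → min 147000.
Length 6: A_1..A_6: k=1: 0+147000+27·22·49=176106; k=2: 11880+125440+27·20·49=163780; k=3: 27000+137200+27·28·49=201244; k=4: 64044+120050+27·49·49=248921; k=5: 115320+0+27·50·49=181470 → min 163780.
Optimal order: ((A_1 A_2) (((A_3 A_4) A_5) A_6)) with cost 163780.

163780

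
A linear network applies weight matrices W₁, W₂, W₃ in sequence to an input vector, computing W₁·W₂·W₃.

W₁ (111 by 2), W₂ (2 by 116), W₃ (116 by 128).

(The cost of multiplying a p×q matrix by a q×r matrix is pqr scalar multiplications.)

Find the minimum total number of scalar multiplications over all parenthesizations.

58112

Order (W₁·(W₂·W₃)): (W₂·W₃): 2×116 by 116×128 → 2×128, cost 2·116·128 = 29696; (W₁·(W₂·W₃)): 111×2 by 2×128 → 111×128, cost 111·2·128 = 28416; cumulative 58112. Total 58112.
Order ((W₁·W₂)·W₃): (W₁·W₂): 111×2 by 2×116 → 111×116, cost 111·2·116 = 25752; ((W₁·W₂)·W₃): 111×116 by 116×128 → 111×128, cost 111·116·128 = 1648128; cumulative 1673880. Total 1673880.
Minimum: 58112.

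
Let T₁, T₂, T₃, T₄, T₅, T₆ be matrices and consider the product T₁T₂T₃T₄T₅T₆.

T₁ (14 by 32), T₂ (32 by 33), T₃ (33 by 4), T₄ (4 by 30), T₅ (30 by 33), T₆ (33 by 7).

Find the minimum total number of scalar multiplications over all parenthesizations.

11292

Adjacent pairs: T₁T₂ = 14·32·33 = 14784; T₂T₃ = 32·33·4 = 4224; T₃T₄ = 33·4·30 = 3960; T₄T₅ = 4·30·33 = 3960; T₅T₆ = 30·33·7 = 6930.
Length 3: T₁..T₃: k=1: 0+4224+14·32·4=6016; k=2: 14784+0+14·33·4=16632 → min 6016 | T₂..T₄: k=2: 0+3960+32·33·30=35640; k=3: 4224+0+32·4·30=8064 → min 8064 | T₃..T₅: k=3: 0+3960+33·4·33=8316; k=4: 3960+0+33·30·33=36630 → min 8316 | T₄..T₆: k=4: 0+6930+4·30·7=7770; k=5: 3960+0+4·33·7=4884 → min 4884.
Length 4: T₁..T₄: k=1: 0+8064+14·32·30=21504; k=2: 14784+3960+14·33·30=32604; k=3: 6016+0+14·4·30=7696 → min 7696 | T₂..T₅: k=2: 0+8316+32·33·33=43164; k=3: 4224+3960+32·4·33=12408; k=4: 8064+0+32·30·33=39744 → min 12408 | T₃..T₆: k=3: 0+4884+33·4·7=5808; k=4: 3960+6930+33·30·7=17820; k=5: 8316+0+33·33·7=15939 → min 5808.
Length 5: T₁..T₅: k=1: 0+12408+14·32·33=27192; k=2: 14784+8316+14·33·33=38346; k=3: 6016+3960+14·4·33=11824; k=4: 7696+0+14·30·33=21556 → min 11824 | T₂..T₆: k=2: 0+5808+32·33·7=13200; k=3: 4224+4884+32·4·7=10004; k=4: 8064+6930+32·30·7=21714; k=5: 12408+0+32·33·7=19800 → min 10004.
Length 6: T₁..T₆: k=1: 0+10004+14·32·7=13140; k=2: 14784+5808+14·33·7=23826; k=3: 6016+4884+14·4·7=11292; k=4: 7696+6930+14·30·7=17566; k=5: 11824+0+14·33·7=15058 → min 11292.
Optimal order: ((T₁(T₂T₃))((T₄T₅)T₆)) with cost 11292.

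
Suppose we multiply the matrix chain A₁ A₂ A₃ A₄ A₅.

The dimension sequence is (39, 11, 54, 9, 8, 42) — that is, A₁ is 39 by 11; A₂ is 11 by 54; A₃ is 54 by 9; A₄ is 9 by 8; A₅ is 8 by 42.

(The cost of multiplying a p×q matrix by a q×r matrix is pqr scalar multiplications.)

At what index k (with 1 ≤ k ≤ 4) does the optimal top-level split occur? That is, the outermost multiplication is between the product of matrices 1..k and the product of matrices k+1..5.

4

Adjacent pairs: A₁A₂ = 39·11·54 = 23166; A₂A₃ = 11·54·9 = 5346; A₃A₄ = 54·9·8 = 3888; A₄A₅ = 9·8·42 = 3024.
Length 3: A₁..A₃: k=1: 0+5346+39·11·9=9207; k=2: 23166+0+39·54·9=42120 → min 9207 | A₂..A₄: k=2: 0+3888+11·54·8=8640; k=3: 5346+0+11·9·8=6138 → min 6138 | A₃..A₅: k=3: 0+3024+54·9·42=23436; k=4: 3888+0+54·8·42=22032 → min 22032.
Length 4: A₁..A₄: k=1: 0+6138+39·11·8=9570; k=2: 23166+3888+39·54·8=43902; k=3: 9207+0+39·9·8=12015 → min 9570 | A₂..A₅: k=2: 0+22032+11·54·42=46980; k=3: 5346+3024+11·9·42=12528; k=4: 6138+0+11·8·42=9834 → min 9834.
Top-level splits: k=1: (A₁..A₁)·(A₂..A₅) → 0+9834+39·11·42 = 27852; k=2: (A₁..A₂)·(A₃..A₅) → 23166+22032+39·54·42 = 133650; k=3: (A₁..A₃)·(A₄..A₅) → 9207+3024+39·9·42 = 26973; k=4: (A₁..A₄)·(A₅..A₅) → 9570+0+39·8·42 = 22674.
Best split is after A₄, i.e. k = 4.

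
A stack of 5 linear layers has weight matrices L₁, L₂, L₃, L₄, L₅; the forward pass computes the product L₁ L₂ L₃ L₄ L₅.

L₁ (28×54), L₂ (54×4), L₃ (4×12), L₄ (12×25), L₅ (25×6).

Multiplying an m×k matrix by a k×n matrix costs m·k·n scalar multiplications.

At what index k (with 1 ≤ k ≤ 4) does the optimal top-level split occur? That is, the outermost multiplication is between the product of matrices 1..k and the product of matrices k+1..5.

2

Adjacent pairs: L₁L₂ = 28·54·4 = 6048; L₂L₃ = 54·4·12 = 2592; L₃L₄ = 4·12·25 = 1200; L₄L₅ = 12·25·6 = 1800.
Length 3: L₁..L₃: k=1: 0+2592+28·54·12=20736; k=2: 6048+0+28·4·12=7392 → min 7392 | L₂..L₄: k=2: 0+1200+54·4·25=6600; k=3: 2592+0+54·12·25=18792 → min 6600 | L₃..L₅: k=3: 0+1800+4·12·6=2088; k=4: 1200+0+4·25·6=1800 → min 1800.
Length 4: L₁..L₄: k=1: 0+6600+28·54·25=44400; k=2: 6048+1200+28·4·25=10048; k=3: 7392+0+28·12·25=15792 → min 10048 | L₂..L₅: k=2: 0+1800+54·4·6=3096; k=3: 2592+1800+54·12·6=8280; k=4: 6600+0+54·25·6=14700 → min 3096.
Top-level splits: k=1: (L₁..L₁)·(L₂..L₅) → 0+3096+28·54·6 = 12168; k=2: (L₁..L₂)·(L₃..L₅) → 6048+1800+28·4·6 = 8520; k=3: (L₁..L₃)·(L₄..L₅) → 7392+1800+28·12·6 = 11208; k=4: (L₁..L₄)·(L₅..L₅) → 10048+0+28·25·6 = 14248.
Best split is after L₂, i.e. k = 2.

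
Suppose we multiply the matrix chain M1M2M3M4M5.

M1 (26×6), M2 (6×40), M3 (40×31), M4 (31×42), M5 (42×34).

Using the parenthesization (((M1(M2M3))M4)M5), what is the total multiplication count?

(M2M3): 6×40 by 40×31 → 6×31, cost 6·40·31 = 7440
(M1(M2M3)): 26×6 by 6×31 → 26×31, cost 26·6·31 = 4836; cumulative 12276
((M1(M2M3))M4): 26×31 by 31×42 → 26×42, cost 26·31·42 = 33852; cumulative 46128
(((M1(M2M3))M4)M5): 26×42 by 42×34 → 26×34, cost 26·42·34 = 37128; cumulative 83256
Total: 83256 scalar multiplications.

83256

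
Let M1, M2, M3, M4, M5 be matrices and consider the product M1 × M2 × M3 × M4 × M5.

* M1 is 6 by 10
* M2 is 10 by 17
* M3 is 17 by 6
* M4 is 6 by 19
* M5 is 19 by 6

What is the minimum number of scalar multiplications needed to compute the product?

2280

Adjacent pairs: M1M2 = 6·10·17 = 1020; M2M3 = 10·17·6 = 1020; M3M4 = 17·6·19 = 1938; M4M5 = 6·19·6 = 684.
Length 3: M1..M3: k=1: 0+1020+6·10·6=1380; k=2: 1020+0+6·17·6=1632 → min 1380 | M2..M4: k=2: 0+1938+10·17·19=5168; k=3: 1020+0+10·6·19=2160 → min 2160 | M3..M5: k=3: 0+684+17·6·6=1296; k=4: 1938+0+17·19·6=3876 → min 1296.
Length 4: M1..M4: k=1: 0+2160+6·10·19=3300; k=2: 1020+1938+6·17·19=4896; k=3: 1380+0+6·6·19=2064 → min 2064 | M2..M5: k=2: 0+1296+10·17·6=2316; k=3: 1020+684+10·6·6=2064; k=4: 2160+0+10·19·6=3300 → min 2064.
Length 5: M1..M5: k=1: 0+2064+6·10·6=2424; k=2: 1020+1296+6·17·6=2928; k=3: 1380+684+6·6·6=2280; k=4: 2064+0+6·19·6=2748 → min 2280.
Optimal order: ((M1 × (M2 × M3)) × (M4 × M5)) with cost 2280.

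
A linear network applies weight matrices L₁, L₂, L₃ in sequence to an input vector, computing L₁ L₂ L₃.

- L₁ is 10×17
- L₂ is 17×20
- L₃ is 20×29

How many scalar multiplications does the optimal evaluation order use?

Order (L₁ (L₂ L₃)): (L₂ L₃): 17×20 by 20×29 → 17×29, cost 17·20·29 = 9860; (L₁ (L₂ L₃)): 10×17 by 17×29 → 10×29, cost 10·17·29 = 4930; cumulative 14790. Total 14790.
Order ((L₁ L₂) L₃): (L₁ L₂): 10×17 by 17×20 → 10×20, cost 10·17·20 = 3400; ((L₁ L₂) L₃): 10×20 by 20×29 → 10×29, cost 10·20·29 = 5800; cumulative 9200. Total 9200.
Minimum: 9200.

9200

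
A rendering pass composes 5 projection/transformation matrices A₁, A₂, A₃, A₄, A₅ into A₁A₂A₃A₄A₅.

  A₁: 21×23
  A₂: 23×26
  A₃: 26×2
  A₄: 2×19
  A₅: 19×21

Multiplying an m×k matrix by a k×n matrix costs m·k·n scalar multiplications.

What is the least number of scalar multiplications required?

Adjacent pairs: A₁A₂ = 21·23·26 = 12558; A₂A₃ = 23·26·2 = 1196; A₃A₄ = 26·2·19 = 988; A₄A₅ = 2·19·21 = 798.
Length 3: A₁..A₃: k=1: 0+1196+21·23·2=2162; k=2: 12558+0+21·26·2=13650 → min 2162 | A₂..A₄: k=2: 0+988+23·26·19=12350; k=3: 1196+0+23·2·19=2070 → min 2070 | A₃..A₅: k=3: 0+798+26·2·21=1890; k=4: 988+0+26·19·21=11362 → min 1890.
Length 4: A₁..A₄: k=1: 0+2070+21·23·19=11247; k=2: 12558+988+21·26·19=23920; k=3: 2162+0+21·2·19=2960 → min 2960 | A₂..A₅: k=2: 0+1890+23·26·21=14448; k=3: 1196+798+23·2·21=2960; k=4: 2070+0+23·19·21=11247 → min 2960.
Length 5: A₁..A₅: k=1: 0+2960+21·23·21=13103; k=2: 12558+1890+21·26·21=25914; k=3: 2162+798+21·2·21=3842; k=4: 2960+0+21·19·21=11339 → min 3842.
Optimal order: ((A₁(A₂A₃))(A₄A₅)) with cost 3842.

3842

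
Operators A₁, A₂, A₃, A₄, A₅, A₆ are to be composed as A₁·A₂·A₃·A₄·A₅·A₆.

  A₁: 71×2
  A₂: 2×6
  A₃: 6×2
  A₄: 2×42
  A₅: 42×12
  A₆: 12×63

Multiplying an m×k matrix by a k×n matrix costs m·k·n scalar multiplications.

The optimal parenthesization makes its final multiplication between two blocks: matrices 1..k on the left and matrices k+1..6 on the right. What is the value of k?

Adjacent pairs: A₁A₂ = 71·2·6 = 852; A₂A₃ = 2·6·2 = 24; A₃A₄ = 6·2·42 = 504; A₄A₅ = 2·42·12 = 1008; A₅A₆ = 42·12·63 = 31752.
Length 3: A₁..A₃: k=1: 0+24+71·2·2=308; k=2: 852+0+71·6·2=1704 → min 308 | A₂..A₄: k=2: 0+504+2·6·42=1008; k=3: 24+0+2·2·42=192 → min 192 | A₃..A₅: k=3: 0+1008+6·2·12=1152; k=4: 504+0+6·42·12=3528 → min 1152 | A₄..A₆: k=4: 0+31752+2·42·63=37044; k=5: 1008+0+2·12·63=2520 → min 2520.
Length 4: A₁..A₄: k=1: 0+192+71·2·42=6156; k=2: 852+504+71·6·42=19248; k=3: 308+0+71·2·42=6272 → min 6156 | A₂..A₅: k=2: 0+1152+2·6·12=1296; k=3: 24+1008+2·2·12=1080; k=4: 192+0+2·42·12=1200 → min 1080 | A₃..A₆: k=3: 0+2520+6·2·63=3276; k=4: 504+31752+6·42·63=48132; k=5: 1152+0+6·12·63=5688 → min 3276.
Length 5: A₁..A₅: k=1: 0+1080+71·2·12=2784; k=2: 852+1152+71·6·12=7116; k=3: 308+1008+71·2·12=3020; k=4: 6156+0+71·42·12=41940 → min 2784 | A₂..A₆: k=2: 0+3276+2·6·63=4032; k=3: 24+2520+2·2·63=2796; k=4: 192+31752+2·42·63=37236; k=5: 1080+0+2·12·63=2592 → min 2592.
Top-level splits: k=1: (A₁..A₁)·(A₂..A₆) → 0+2592+71·2·63 = 11538; k=2: (A₁..A₂)·(A₃..A₆) → 852+3276+71·6·63 = 30966; k=3: (A₁..A₃)·(A₄..A₆) → 308+2520+71·2·63 = 11774; k=4: (A₁..A₄)·(A₅..A₆) → 6156+31752+71·42·63 = 225774; k=5: (A₁..A₅)·(A₆..A₆) → 2784+0+71·12·63 = 56460.
Best split is after A₁, i.e. k = 1.

1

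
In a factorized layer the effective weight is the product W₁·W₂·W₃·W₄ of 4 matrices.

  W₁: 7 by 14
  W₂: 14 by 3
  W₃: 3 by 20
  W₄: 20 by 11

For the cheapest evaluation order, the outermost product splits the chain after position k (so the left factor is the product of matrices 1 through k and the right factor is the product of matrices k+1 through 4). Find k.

Adjacent pairs: W₁W₂ = 7·14·3 = 294; W₂W₃ = 14·3·20 = 840; W₃W₄ = 3·20·11 = 660.
Length 3: W₁..W₃: k=1: 0+840+7·14·20=2800; k=2: 294+0+7·3·20=714 → min 714 | W₂..W₄: k=2: 0+660+14·3·11=1122; k=3: 840+0+14·20·11=3920 → min 1122.
Top-level splits: k=1: (W₁..W₁)·(W₂..W₄) → 0+1122+7·14·11 = 2200; k=2: (W₁..W₂)·(W₃..W₄) → 294+660+7·3·11 = 1185; k=3: (W₁..W₃)·(W₄..W₄) → 714+0+7·20·11 = 2254.
Best split is after W₂, i.e. k = 2.

2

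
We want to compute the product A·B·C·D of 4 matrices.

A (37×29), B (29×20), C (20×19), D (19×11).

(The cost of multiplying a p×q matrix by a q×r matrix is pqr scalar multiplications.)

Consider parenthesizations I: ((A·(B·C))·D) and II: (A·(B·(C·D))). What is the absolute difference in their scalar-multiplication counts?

16777

Order I = ((A·(B·C))·D): (B·C): 29×20 by 20×19 → 29×19, cost 29·20·19 = 11020; (A·(B·C)): 37×29 by 29×19 → 37×19, cost 37·29·19 = 20387; cumulative 31407; ((A·(B·C))·D): 37×19 by 19×11 → 37×11, cost 37·19·11 = 7733; cumulative 39140. Total 39140.
Order II = (A·(B·(C·D))): (C·D): 20×19 by 19×11 → 20×11, cost 20·19·11 = 4180; (B·(C·D)): 29×20 by 20×11 → 29×11, cost 29·20·11 = 6380; cumulative 10560; (A·(B·(C·D))): 37×29 by 29×11 → 37×11, cost 37·29·11 = 11803; cumulative 22363. Total 22363.
Difference: |39140 − 22363| = 16777.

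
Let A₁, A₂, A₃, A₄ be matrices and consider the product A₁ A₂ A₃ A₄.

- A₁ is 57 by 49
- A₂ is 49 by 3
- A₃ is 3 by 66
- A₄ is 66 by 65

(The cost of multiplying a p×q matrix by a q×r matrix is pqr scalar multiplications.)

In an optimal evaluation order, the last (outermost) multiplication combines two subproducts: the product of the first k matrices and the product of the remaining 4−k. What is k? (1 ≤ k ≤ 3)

2

Adjacent pairs: A₁A₂ = 57·49·3 = 8379; A₂A₃ = 49·3·66 = 9702; A₃A₄ = 3·66·65 = 12870.
Length 3: A₁..A₃: k=1: 0+9702+57·49·66=194040; k=2: 8379+0+57·3·66=19665 → min 19665 | A₂..A₄: k=2: 0+12870+49·3·65=22425; k=3: 9702+0+49·66·65=219912 → min 22425.
Top-level splits: k=1: (A₁..A₁)·(A₂..A₄) → 0+22425+57·49·65 = 203970; k=2: (A₁..A₂)·(A₃..A₄) → 8379+12870+57·3·65 = 32364; k=3: (A₁..A₃)·(A₄..A₄) → 19665+0+57·66·65 = 264195.
Best split is after A₂, i.e. k = 2.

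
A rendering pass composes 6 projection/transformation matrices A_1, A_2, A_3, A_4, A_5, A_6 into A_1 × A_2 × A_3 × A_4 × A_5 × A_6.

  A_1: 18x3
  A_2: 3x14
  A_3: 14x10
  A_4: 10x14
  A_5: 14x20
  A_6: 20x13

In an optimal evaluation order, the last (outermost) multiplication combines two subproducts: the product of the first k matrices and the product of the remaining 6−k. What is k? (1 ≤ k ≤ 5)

1

Adjacent pairs: A_1A_2 = 18·3·14 = 756; A_2A_3 = 3·14·10 = 420; A_3A_4 = 14·10·14 = 1960; A_4A_5 = 10·14·20 = 2800; A_5A_6 = 14·20·13 = 3640.
Length 3: A_1..A_3: k=1: 0+420+18·3·10=960; k=2: 756+0+18·14·10=3276 → min 960 | A_2..A_4: k=2: 0+1960+3·14·14=2548; k=3: 420+0+3·10·14=840 → min 840 | A_3..A_5: k=3: 0+2800+14·10·20=5600; k=4: 1960+0+14·14·20=5880 → min 5600 | A_4..A_6: k=4: 0+3640+10·14·13=5460; k=5: 2800+0+10·20·13=5400 → min 5400.
Length 4: A_1..A_4: k=1: 0+840+18·3·14=1596; k=2: 756+1960+18·14·14=6244; k=3: 960+0+18·10·14=3480 → min 1596 | A_2..A_5: k=2: 0+5600+3·14·20=6440; k=3: 420+2800+3·10·20=3820; k=4: 840+0+3·14·20=1680 → min 1680 | A_3..A_6: k=3: 0+5400+14·10·13=7220; k=4: 1960+3640+14·14·13=8148; k=5: 5600+0+14·20·13=9240 → min 7220.
Length 5: A_1..A_5: k=1: 0+1680+18·3·20=2760; k=2: 756+5600+18·14·20=11396; k=3: 960+2800+18·10·20=7360; k=4: 1596+0+18·14·20=6636 → min 2760 | A_2..A_6: k=2: 0+7220+3·14·13=7766; k=3: 420+5400+3·10·13=6210; k=4: 840+3640+3·14·13=5026; k=5: 1680+0+3·20·13=2460 → min 2460.
Top-level splits: k=1: (A_1..A_1)·(A_2..A_6) → 0+2460+18·3·13 = 3162; k=2: (A_1..A_2)·(A_3..A_6) → 756+7220+18·14·13 = 11252; k=3: (A_1..A_3)·(A_4..A_6) → 960+5400+18·10·13 = 8700; k=4: (A_1..A_4)·(A_5..A_6) → 1596+3640+18·14·13 = 8512; k=5: (A_1..A_5)·(A_6..A_6) → 2760+0+18·20·13 = 7440.
Best split is after A_1, i.e. k = 1.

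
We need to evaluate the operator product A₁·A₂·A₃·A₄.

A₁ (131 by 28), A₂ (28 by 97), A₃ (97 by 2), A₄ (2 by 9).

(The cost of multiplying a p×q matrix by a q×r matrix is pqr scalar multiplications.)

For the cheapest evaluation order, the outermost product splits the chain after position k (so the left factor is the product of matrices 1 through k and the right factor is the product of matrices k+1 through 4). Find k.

3

Adjacent pairs: A₁A₂ = 131·28·97 = 355796; A₂A₃ = 28·97·2 = 5432; A₃A₄ = 97·2·9 = 1746.
Length 3: A₁..A₃: k=1: 0+5432+131·28·2=12768; k=2: 355796+0+131·97·2=381210 → min 12768 | A₂..A₄: k=2: 0+1746+28·97·9=26190; k=3: 5432+0+28·2·9=5936 → min 5936.
Top-level splits: k=1: (A₁..A₁)·(A₂..A₄) → 0+5936+131·28·9 = 38948; k=2: (A₁..A₂)·(A₃..A₄) → 355796+1746+131·97·9 = 471905; k=3: (A₁..A₃)·(A₄..A₄) → 12768+0+131·2·9 = 15126.
Best split is after A₃, i.e. k = 3.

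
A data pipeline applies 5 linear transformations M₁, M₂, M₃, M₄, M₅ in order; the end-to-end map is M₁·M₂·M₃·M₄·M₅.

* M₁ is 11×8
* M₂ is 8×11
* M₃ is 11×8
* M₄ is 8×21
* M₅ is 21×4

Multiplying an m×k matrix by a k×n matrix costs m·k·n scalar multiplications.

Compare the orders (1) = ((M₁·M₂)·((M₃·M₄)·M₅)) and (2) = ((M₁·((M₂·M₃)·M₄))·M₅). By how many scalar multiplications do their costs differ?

Order (1) = ((M₁·M₂)·((M₃·M₄)·M₅)): (M₁·M₂): 11×8 by 8×11 → 11×11, cost 11·8·11 = 968; (M₃·M₄): 11×8 by 8×21 → 11×21, cost 11·8·21 = 1848; ((M₃·M₄)·M₅): 11×21 by 21×4 → 11×4, cost 11·21·4 = 924; cumulative 2772; ((M₁·M₂)·((M₃·M₄)·M₅)): 11×11 by 11×4 → 11×4, cost 11·11·4 = 484; cumulative 4224. Total 4224.
Order (2) = ((M₁·((M₂·M₃)·M₄))·M₅): (M₂·M₃): 8×11 by 11×8 → 8×8, cost 8·11·8 = 704; ((M₂·M₃)·M₄): 8×8 by 8×21 → 8×21, cost 8·8·21 = 1344; cumulative 2048; (M₁·((M₂·M₃)·M₄)): 11×8 by 8×21 → 11×21, cost 11·8·21 = 1848; cumulative 3896; ((M₁·((M₂·M₃)·M₄))·M₅): 11×21 by 21×4 → 11×4, cost 11·21·4 = 924; cumulative 4820. Total 4820.
Difference: |4224 − 4820| = 596.

596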